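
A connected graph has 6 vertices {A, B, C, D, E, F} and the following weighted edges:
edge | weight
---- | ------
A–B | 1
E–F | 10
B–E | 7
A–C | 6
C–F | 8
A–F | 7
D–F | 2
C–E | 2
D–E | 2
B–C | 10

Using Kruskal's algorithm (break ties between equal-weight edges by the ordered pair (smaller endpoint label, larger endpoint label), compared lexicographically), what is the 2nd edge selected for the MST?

C-E

Kruskal: consider edges lightest-first.
A–B (1): add. Components now {A,B} {C} {D} {E} {F}
C–E (2): add. Components now {A,B} {C,E} {D} {F}
D–E (2): add. Components now {A,B} {C,D,E} {F}
D–F (2): add. Components now {A,B} {C,D,E,F}
A–C (6): add. Components now {A,B,C,D,E,F}
The 2nd edge added is C–E.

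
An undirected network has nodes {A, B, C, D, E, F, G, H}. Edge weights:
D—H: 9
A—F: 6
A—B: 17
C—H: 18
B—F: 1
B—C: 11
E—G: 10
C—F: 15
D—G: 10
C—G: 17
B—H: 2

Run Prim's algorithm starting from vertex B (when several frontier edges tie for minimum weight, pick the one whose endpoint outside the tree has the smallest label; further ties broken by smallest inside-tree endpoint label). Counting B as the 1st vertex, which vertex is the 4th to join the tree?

A

Grow the tree from B using Prim:
Step 1: cheapest edge leaving the tree is B—F (1); add F.
Step 2: cheapest edge leaving the tree is B—H (2); add H.
Step 3: cheapest edge leaving the tree is A—F (6); add A.
Step 4: cheapest edge leaving the tree is D—H (9); add D.
Step 5: cheapest edge leaving the tree is D—G (10); add G.
Step 6: cheapest edge leaving the tree is E—G (10); add E.
Step 7: cheapest edge leaving the tree is B—C (11); add C.
Vertex order: B, F, H, A, D, G, E, C. The 4th vertex is A.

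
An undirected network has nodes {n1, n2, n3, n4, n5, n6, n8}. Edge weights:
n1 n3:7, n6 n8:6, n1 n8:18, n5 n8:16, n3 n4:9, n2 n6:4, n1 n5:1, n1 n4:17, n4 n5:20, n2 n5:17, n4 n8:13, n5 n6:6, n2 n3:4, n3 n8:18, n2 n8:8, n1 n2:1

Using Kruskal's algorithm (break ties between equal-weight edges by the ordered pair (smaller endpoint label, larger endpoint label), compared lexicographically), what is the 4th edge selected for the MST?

n2-n6

Sort edges by weight, then run Kruskal:
n1 n2 (1): add. Components now {n1,n2} {n6} {n8} {n3} {n4} {n5}
n1 n5 (1): add. Components now {n1,n2,n5} {n6} {n8} {n3} {n4}
n2 n3 (4): add. Components now {n1,n2,n3,n5} {n6} {n8} {n4}
n2 n6 (4): add. Components now {n1,n2,n3,n5,n6} {n8} {n4}
n5 n6 (6): skip — n6 and n5 already connected.
n6 n8 (6): add. Components now {n1,n2,n3,n5,n6,n8} {n4}
n1 n3 (7): skip — n1 and n3 already connected.
n2 n8 (8): skip — n8 and n2 already connected.
n3 n4 (9): add. Components now {n1,n2,n3,n4,n5,n6,n8}
The 4th edge added is n2 n6.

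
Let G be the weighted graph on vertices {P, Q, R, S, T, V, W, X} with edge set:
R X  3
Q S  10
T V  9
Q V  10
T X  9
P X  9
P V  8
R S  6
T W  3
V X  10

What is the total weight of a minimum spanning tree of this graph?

Grow the tree from R using Prim:
Step 1: frontier [R X 3, R S 6] → take R X (3); add X.
Step 2: frontier [R S 6, P X 9, T X 9, V X 10] → take R S (6); add S.
Step 3: frontier [Q S 10, P X 9, T X 9, V X 10] → take P X (9); add P.
Step 4: frontier [P V 8, Q S 10, T X 9, V X 10] → take P V (8); add V.
Step 5: frontier [Q S 10, T V 9, Q V 10, T X 9] → take T V (9); add T.
Step 6: frontier [Q S 10, T W 3, Q V 10] → take T W (3); add W.
Step 7: frontier [Q S 10, Q V 10] → take Q S (10); add Q.
MST edges: R X, R S, P X, P V, T V, T W, Q S; total weight 3+6+9+8+9+3+10 = 48.

48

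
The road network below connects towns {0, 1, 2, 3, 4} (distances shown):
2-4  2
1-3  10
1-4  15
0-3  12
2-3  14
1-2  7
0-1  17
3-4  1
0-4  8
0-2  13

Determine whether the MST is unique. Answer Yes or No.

Yes

Kruskal: consider edges lightest-first.
3-4 (1): add. Components now {0} {1} {2} {3,4}
2-4 (2): add. Components now {0} {1} {2,3,4}
1-2 (7): add. Components now {0} {1,2,3,4}
0-4 (8): add. Components now {0,1,2,3,4}
Every non-tree edge has weight strictly greater than the heaviest edge on the tree path between its endpoints, so the MST is unique.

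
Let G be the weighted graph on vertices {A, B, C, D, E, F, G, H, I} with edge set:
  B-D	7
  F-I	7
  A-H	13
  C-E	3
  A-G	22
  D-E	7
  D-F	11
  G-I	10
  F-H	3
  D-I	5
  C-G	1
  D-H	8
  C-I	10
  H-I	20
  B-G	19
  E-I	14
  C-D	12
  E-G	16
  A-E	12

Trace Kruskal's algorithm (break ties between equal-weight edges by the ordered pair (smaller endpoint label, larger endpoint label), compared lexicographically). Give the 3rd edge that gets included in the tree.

F-H

Sort edges by weight, then run Kruskal:
C-G (1): add — endpoints in different components.
C-E (3): add — endpoints in different components.
F-H (3): add — endpoints in different components.
D-I (5): add — endpoints in different components.
B-D (7): add — endpoints in different components.
D-E (7): add — endpoints in different components.
F-I (7): add — endpoints in different components.
D-H (8): skip — D and H already connected.
C-I (10): skip — C and I already connected.
G-I (10): skip — G and I already connected.
D-F (11): skip — D and F already connected.
A-E (12): add — endpoints in different components.
The 3rd edge added is F-H.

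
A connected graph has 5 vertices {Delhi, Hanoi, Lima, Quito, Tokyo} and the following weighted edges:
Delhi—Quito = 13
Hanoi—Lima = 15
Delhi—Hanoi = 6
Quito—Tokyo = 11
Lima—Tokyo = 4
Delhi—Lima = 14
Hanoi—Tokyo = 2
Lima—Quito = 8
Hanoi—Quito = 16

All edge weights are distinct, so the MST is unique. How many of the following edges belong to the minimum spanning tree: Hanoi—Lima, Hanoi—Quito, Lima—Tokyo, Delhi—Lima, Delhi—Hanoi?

2

Sort edges by weight, then run Kruskal:
Hanoi—Tokyo (2): add. Components now {Delhi} {Hanoi,Tokyo} {Lima} {Quito}
Lima—Tokyo (4): add. Components now {Delhi} {Hanoi,Lima,Tokyo} {Quito}
Delhi—Hanoi (6): add. Components now {Delhi,Hanoi,Lima,Tokyo} {Quito}
Lima—Quito (8): add. Components now {Delhi,Hanoi,Lima,Quito,Tokyo}
MST edge set: {Hanoi—Tokyo, Lima—Tokyo, Delhi—Hanoi, Lima—Quito}.
Of the listed edges, {Lima—Tokyo, Delhi—Hanoi} are in the MST → 2.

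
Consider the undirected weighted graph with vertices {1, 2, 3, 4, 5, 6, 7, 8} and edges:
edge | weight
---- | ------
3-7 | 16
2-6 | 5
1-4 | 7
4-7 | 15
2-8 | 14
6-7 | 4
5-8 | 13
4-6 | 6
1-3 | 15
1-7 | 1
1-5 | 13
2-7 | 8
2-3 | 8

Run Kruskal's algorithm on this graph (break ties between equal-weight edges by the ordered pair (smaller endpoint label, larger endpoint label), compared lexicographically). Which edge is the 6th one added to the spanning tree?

1-5

Kruskal: consider edges lightest-first.
1-7 (1): add — endpoints in different components.
6-7 (4): add — endpoints in different components.
2-6 (5): add — endpoints in different components.
4-6 (6): add — endpoints in different components.
1-4 (7): skip — 1 and 4 already connected.
2-3 (8): add — endpoints in different components.
2-7 (8): skip — 2 and 7 already connected.
1-5 (13): add — endpoints in different components.
5-8 (13): add — endpoints in different components.
The 6th edge added is 1-5.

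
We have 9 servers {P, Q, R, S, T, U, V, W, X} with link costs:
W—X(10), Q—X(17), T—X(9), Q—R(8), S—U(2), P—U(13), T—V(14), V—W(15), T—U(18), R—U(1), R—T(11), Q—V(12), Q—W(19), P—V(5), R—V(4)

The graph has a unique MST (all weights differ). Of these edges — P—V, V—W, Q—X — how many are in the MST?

Kruskal's algorithm — process edges by increasing weight (ties by edge label):
R—U (1): add — endpoints in different components.
S—U (2): add — endpoints in different components.
R—V (4): add — endpoints in different components.
P—V (5): add — endpoints in different components.
Q—R (8): add — endpoints in different components.
T—X (9): add — endpoints in different components.
W—X (10): add — endpoints in different components.
R—T (11): add — endpoints in different components.
MST edge set: {R—U, S—U, R—V, P—V, Q—R, T—X, W—X, R—T}.
Of the listed edges, {P—V} are in the MST → 1.

1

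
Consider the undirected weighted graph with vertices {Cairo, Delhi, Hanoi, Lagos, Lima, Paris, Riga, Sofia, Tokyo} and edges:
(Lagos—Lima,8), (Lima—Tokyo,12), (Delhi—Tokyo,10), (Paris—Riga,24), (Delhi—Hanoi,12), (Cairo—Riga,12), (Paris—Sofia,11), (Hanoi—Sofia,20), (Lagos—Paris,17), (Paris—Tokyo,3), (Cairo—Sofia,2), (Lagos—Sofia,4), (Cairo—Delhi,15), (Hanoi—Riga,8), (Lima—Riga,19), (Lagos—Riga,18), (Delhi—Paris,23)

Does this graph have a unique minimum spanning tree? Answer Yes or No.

No

Sort edges by weight, then run Kruskal:
Cairo—Sofia (2): add — endpoints in different components.
Paris—Tokyo (3): add — endpoints in different components.
Lagos—Sofia (4): add — endpoints in different components.
Hanoi—Riga (8): add — endpoints in different components.
Lagos—Lima (8): add — endpoints in different components.
Delhi—Tokyo (10): add — endpoints in different components.
Paris—Sofia (11): add — endpoints in different components.
Cairo—Riga (12): add — endpoints in different components.
Non-tree edge Delhi—Hanoi has weight 12, equal to the heaviest edge on its tree cycle — swapping gives another MST of the same weight. Not unique.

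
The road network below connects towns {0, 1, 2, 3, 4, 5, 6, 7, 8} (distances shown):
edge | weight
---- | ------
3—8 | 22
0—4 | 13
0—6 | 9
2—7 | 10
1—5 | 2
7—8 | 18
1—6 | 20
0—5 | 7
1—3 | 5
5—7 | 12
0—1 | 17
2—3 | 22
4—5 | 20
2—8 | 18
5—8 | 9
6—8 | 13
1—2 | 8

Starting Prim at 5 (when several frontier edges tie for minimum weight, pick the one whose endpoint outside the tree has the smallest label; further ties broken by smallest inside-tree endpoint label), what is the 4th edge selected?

1-2

Prim's algorithm from 5:
Step 1: cheapest edge leaving the tree is 1—5 (2); add 1.
Step 2: cheapest edge leaving the tree is 1—3 (5); add 3.
Step 3: cheapest edge leaving the tree is 0—5 (7); add 0.
Step 4: cheapest edge leaving the tree is 1—2 (8); add 2.
Step 5: cheapest edge leaving the tree is 0—6 (9); add 6.
Step 6: cheapest edge leaving the tree is 5—8 (9); add 8.
Step 7: cheapest edge leaving the tree is 2—7 (10); add 7.
Step 8: cheapest edge leaving the tree is 0—4 (13); add 4.
The 4th edge added is 1—2.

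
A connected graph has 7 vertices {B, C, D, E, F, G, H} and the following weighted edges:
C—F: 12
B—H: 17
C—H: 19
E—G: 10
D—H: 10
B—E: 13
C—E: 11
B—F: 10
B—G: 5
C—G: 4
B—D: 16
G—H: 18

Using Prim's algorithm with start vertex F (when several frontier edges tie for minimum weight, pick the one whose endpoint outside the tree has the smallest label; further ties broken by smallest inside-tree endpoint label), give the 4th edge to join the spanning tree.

Grow the tree from F using Prim:
Step 1: frontier [B—F 10, C—F 12] → take B—F (10); add B.
Step 2: frontier [B—G 5, B—E 13, B—D 16, B—H 17, C—F 12] → take B—G (5); add G.
Step 3: frontier [B—E 13, B—D 16, B—H 17, C—F 12, C—G 4, E—G 10, G—H 18] → take C—G (4); add C.
Step 4: frontier [B—E 13, B—D 16, B—H 17, C—E 11, C—H 19, E—G 10, G—H 18] → take E—G (10); add E.
Step 5: frontier [B—D 16, B—H 17, C—H 19, G—H 18] → take B—D (16); add D.
Step 6: frontier [B—H 17, C—H 19, D—H 10, G—H 18] → take D—H (10); add H.
The 4th edge added is E—G.

E-G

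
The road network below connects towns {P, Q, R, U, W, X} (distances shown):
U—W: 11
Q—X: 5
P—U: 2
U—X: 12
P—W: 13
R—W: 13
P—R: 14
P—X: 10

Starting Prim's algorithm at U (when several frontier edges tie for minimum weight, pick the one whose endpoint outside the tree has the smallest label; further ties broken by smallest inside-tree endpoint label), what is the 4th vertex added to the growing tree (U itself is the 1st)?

Grow the tree from U using Prim:
Step 1: cheapest edge leaving the tree is P—U (2); add P.
Step 2: cheapest edge leaving the tree is P—X (10); add X.
Step 3: cheapest edge leaving the tree is Q—X (5); add Q.
Step 4: cheapest edge leaving the tree is U—W (11); add W.
Step 5: cheapest edge leaving the tree is R—W (13); add R.
Vertex order: U, P, X, Q, W, R. The 4th vertex is Q.

Q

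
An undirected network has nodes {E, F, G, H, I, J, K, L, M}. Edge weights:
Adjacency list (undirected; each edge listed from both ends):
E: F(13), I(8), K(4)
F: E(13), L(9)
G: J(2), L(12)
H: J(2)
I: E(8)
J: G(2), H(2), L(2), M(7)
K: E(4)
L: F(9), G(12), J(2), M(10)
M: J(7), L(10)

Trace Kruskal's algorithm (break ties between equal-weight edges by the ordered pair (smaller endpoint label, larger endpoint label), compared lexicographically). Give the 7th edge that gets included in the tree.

F-L

Kruskal's algorithm — process edges by increasing weight (ties by edge label):
G-J (2): add — endpoints in different components.
H-J (2): add — endpoints in different components.
J-L (2): add — endpoints in different components.
E-K (4): add — endpoints in different components.
J-M (7): add — endpoints in different components.
E-I (8): add — endpoints in different components.
F-L (9): add — endpoints in different components.
L-M (10): skip — L and M already connected.
G-L (12): skip — G and L already connected.
E-F (13): add — endpoints in different components.
The 7th edge added is F-L.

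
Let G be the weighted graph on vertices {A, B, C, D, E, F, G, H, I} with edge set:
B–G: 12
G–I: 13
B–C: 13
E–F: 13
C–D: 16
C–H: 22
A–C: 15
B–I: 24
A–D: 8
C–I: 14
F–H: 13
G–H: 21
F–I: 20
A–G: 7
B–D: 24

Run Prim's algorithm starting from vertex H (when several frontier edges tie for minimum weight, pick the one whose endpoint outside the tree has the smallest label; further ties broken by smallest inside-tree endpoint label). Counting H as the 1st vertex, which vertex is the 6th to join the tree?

A

Prim, starting at H.
Step 1: cheapest edge leaving the tree is F–H (13); add F.
Step 2: cheapest edge leaving the tree is E–F (13); add E.
Step 3: cheapest edge leaving the tree is F–I (20); add I.
Step 4: cheapest edge leaving the tree is G–I (13); add G.
Step 5: cheapest edge leaving the tree is A–G (7); add A.
Step 6: cheapest edge leaving the tree is A–D (8); add D.
Step 7: cheapest edge leaving the tree is B–G (12); add B.
Step 8: cheapest edge leaving the tree is B–C (13); add C.
Vertex order: H, F, E, I, G, A, D, B, C. The 6th vertex is A.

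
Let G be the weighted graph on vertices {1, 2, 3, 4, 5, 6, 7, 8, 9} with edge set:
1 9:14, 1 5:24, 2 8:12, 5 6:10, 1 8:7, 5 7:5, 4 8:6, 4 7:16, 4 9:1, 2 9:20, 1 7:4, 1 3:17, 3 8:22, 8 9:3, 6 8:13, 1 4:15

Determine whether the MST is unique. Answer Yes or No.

Sort edges by weight, then run Kruskal:
4 9 (1): add — endpoints in different components.
8 9 (3): add — endpoints in different components.
1 7 (4): add — endpoints in different components.
5 7 (5): add — endpoints in different components.
4 8 (6): skip — 4 and 8 already connected.
1 8 (7): add — endpoints in different components.
5 6 (10): add — endpoints in different components.
2 8 (12): add — endpoints in different components.
6 8 (13): skip — 6 and 8 already connected.
1 9 (14): skip — 1 and 9 already connected.
1 4 (15): skip — 1 and 4 already connected.
4 7 (16): skip — 4 and 7 already connected.
1 3 (17): add — endpoints in different components.
Every non-tree edge has weight strictly greater than the heaviest edge on the tree path between its endpoints, so the MST is unique.

Yes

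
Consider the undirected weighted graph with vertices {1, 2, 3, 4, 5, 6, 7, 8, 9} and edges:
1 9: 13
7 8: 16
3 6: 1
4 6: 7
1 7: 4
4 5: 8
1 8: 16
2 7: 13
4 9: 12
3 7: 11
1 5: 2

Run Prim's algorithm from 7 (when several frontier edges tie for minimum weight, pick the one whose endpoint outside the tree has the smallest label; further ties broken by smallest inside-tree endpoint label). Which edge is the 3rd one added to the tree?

4-5

Prim, starting at 7.
Step 1: cheapest edge leaving the tree is 1 7 (4); add 1.
Step 2: cheapest edge leaving the tree is 1 5 (2); add 5.
Step 3: cheapest edge leaving the tree is 4 5 (8); add 4.
Step 4: cheapest edge leaving the tree is 4 6 (7); add 6.
Step 5: cheapest edge leaving the tree is 3 6 (1); add 3.
Step 6: cheapest edge leaving the tree is 4 9 (12); add 9.
Step 7: cheapest edge leaving the tree is 2 7 (13); add 2.
Step 8: cheapest edge leaving the tree is 1 8 (16); add 8.
The 3rd edge added is 4 5.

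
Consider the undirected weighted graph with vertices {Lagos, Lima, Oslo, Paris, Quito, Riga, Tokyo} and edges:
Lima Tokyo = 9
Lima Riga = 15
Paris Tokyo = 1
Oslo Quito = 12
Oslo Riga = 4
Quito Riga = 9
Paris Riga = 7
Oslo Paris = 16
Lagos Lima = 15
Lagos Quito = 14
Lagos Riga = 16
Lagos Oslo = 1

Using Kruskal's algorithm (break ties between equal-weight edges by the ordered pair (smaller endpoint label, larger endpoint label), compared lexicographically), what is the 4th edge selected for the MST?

Sort edges by weight, then run Kruskal:
Lagos Oslo (1): add. Components now {Lagos,Oslo} {Lima} {Paris} {Riga} {Tokyo} {Quito}
Paris Tokyo (1): add. Components now {Lagos,Oslo} {Lima} {Paris,Tokyo} {Riga} {Quito}
Oslo Riga (4): add. Components now {Lagos,Oslo,Riga} {Lima} {Paris,Tokyo} {Quito}
Paris Riga (7): add. Components now {Lagos,Oslo,Paris,Riga,Tokyo} {Lima} {Quito}
Lima Tokyo (9): add. Components now {Lagos,Lima,Oslo,Paris,Riga,Tokyo} {Quito}
Quito Riga (9): add. Components now {Lagos,Lima,Oslo,Paris,Quito,Riga,Tokyo}
The 4th edge added is Paris Riga.

Paris-Riga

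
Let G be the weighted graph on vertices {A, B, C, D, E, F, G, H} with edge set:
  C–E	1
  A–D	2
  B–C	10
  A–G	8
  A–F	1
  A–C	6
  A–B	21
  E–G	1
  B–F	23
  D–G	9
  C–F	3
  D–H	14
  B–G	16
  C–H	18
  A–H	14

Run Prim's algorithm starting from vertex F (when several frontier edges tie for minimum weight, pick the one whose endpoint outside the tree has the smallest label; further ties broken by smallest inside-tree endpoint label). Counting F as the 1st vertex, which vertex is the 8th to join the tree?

H

Prim, starting at F.
Step 1: cheapest edge leaving the tree is A–F (1); add A.
Step 2: cheapest edge leaving the tree is A–D (2); add D.
Step 3: cheapest edge leaving the tree is C–F (3); add C.
Step 4: cheapest edge leaving the tree is C–E (1); add E.
Step 5: cheapest edge leaving the tree is E–G (1); add G.
Step 6: cheapest edge leaving the tree is B–C (10); add B.
Step 7: cheapest edge leaving the tree is A–H (14); add H.
Vertex order: F, A, D, C, E, G, B, H. The 8th vertex is H.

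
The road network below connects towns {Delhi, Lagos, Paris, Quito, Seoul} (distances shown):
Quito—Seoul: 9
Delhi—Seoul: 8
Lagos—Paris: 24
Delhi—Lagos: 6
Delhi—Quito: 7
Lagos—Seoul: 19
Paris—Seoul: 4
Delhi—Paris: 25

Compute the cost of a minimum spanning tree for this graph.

25

Grow the tree from Paris using Prim:
Step 1: frontier [Paris—Seoul 4, Lagos—Paris 24, Delhi—Paris 25] → take Paris—Seoul (4); add Seoul.
Step 2: frontier [Lagos—Paris 24, Delhi—Paris 25, Delhi—Seoul 8, Quito—Seoul 9, Lagos—Seoul 19] → take Delhi—Seoul (8); add Delhi.
Step 3: frontier [Delhi—Lagos 6, Delhi—Quito 7, Lagos—Paris 24, Quito—Seoul 9, Lagos—Seoul 19] → take Delhi—Lagos (6); add Lagos.
Step 4: frontier [Delhi—Quito 7, Quito—Seoul 9] → take Delhi—Quito (7); add Quito.
MST edges: Paris—Seoul, Delhi—Seoul, Delhi—Lagos, Delhi—Quito; total weight 4+8+6+7 = 25.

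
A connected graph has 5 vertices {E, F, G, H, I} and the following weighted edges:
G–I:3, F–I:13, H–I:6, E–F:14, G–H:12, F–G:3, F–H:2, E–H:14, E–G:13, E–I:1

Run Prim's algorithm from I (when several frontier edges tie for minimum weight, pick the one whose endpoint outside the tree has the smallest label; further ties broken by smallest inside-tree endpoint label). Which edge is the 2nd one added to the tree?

G-I

Prim's algorithm from I:
Step 1: frontier [E–I 1, G–I 3, H–I 6, F–I 13] → take E–I (1); add E.
Step 2: frontier [E–G 13, E–F 14, E–H 14, G–I 3, H–I 6, F–I 13] → take G–I (3); add G.
Step 3: frontier [E–F 14, E–H 14, F–G 3, G–H 12, H–I 6, F–I 13] → take F–G (3); add F.
Step 4: frontier [E–H 14, F–H 2, G–H 12, H–I 6] → take F–H (2); add H.
The 2nd edge added is G–I.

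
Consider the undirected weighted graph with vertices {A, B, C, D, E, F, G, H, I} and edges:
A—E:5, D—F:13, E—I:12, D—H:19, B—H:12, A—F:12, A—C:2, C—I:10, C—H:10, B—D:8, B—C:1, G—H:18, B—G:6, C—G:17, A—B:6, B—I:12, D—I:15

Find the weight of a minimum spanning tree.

Prim, starting at D.
Step 1: cheapest edge leaving the tree is B—D (8); add B.
Step 2: cheapest edge leaving the tree is B—C (1); add C.
Step 3: cheapest edge leaving the tree is A—C (2); add A.
Step 4: cheapest edge leaving the tree is A—E (5); add E.
Step 5: cheapest edge leaving the tree is B—G (6); add G.
Step 6: cheapest edge leaving the tree is C—H (10); add H.
Step 7: cheapest edge leaving the tree is C—I (10); add I.
Step 8: cheapest edge leaving the tree is A—F (12); add F.
MST edges: B—D, B—C, A—C, A—E, B—G, C—H, C—I, A—F; total weight 8+1+2+5+6+10+10+12 = 54.

54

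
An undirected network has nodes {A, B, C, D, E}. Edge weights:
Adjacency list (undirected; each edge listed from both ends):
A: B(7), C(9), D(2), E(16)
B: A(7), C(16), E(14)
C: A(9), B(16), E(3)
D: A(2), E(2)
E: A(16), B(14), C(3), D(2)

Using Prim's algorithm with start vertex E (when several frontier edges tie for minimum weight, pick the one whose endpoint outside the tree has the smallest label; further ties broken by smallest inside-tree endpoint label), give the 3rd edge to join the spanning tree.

C-E

Grow the tree from E using Prim:
Step 1: cheapest edge leaving the tree is D—E (2); add D.
Step 2: cheapest edge leaving the tree is A—D (2); add A.
Step 3: cheapest edge leaving the tree is C—E (3); add C.
Step 4: cheapest edge leaving the tree is A—B (7); add B.
The 3rd edge added is C—E.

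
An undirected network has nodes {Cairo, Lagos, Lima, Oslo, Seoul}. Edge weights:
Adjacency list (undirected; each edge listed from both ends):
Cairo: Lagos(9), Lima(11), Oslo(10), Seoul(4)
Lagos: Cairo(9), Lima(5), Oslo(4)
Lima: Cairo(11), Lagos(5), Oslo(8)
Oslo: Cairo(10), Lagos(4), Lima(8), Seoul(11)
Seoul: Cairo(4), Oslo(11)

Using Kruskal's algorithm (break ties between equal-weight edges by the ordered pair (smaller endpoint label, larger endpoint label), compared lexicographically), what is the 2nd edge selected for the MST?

Lagos-Oslo

Sort edges by weight, then run Kruskal:
Cairo Seoul (4): add — endpoints in different components.
Lagos Oslo (4): add — endpoints in different components.
Lagos Lima (5): add — endpoints in different components.
Lima Oslo (8): skip — Oslo and Lima already connected.
Cairo Lagos (9): add — endpoints in different components.
The 2nd edge added is Lagos Oslo.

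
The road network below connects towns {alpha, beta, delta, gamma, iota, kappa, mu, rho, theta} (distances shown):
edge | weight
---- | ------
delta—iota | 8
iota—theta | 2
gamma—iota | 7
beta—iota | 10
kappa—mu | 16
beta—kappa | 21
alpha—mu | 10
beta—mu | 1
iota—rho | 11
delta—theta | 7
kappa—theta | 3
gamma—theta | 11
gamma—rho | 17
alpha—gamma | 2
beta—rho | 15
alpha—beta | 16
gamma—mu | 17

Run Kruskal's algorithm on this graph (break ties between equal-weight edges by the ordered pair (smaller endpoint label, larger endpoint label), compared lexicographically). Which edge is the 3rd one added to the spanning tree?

iota-theta

Kruskal: consider edges lightest-first.
beta—mu (1): add — endpoints in different components.
alpha—gamma (2): add — endpoints in different components.
iota—theta (2): add — endpoints in different components.
kappa—theta (3): add — endpoints in different components.
delta—theta (7): add — endpoints in different components.
gamma—iota (7): add — endpoints in different components.
delta—iota (8): skip — iota and delta already connected.
alpha—mu (10): add — endpoints in different components.
beta—iota (10): skip — beta and iota already connected.
gamma—theta (11): skip — theta and gamma already connected.
iota—rho (11): add — endpoints in different components.
The 3rd edge added is iota—theta.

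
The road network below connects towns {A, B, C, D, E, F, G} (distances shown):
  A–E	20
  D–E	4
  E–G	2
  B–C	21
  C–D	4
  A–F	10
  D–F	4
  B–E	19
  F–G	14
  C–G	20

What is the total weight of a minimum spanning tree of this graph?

Prim's algorithm from G:
Step 1: cheapest edge leaving the tree is E–G (2); add E.
Step 2: cheapest edge leaving the tree is D–E (4); add D.
Step 3: cheapest edge leaving the tree is C–D (4); add C.
Step 4: cheapest edge leaving the tree is D–F (4); add F.
Step 5: cheapest edge leaving the tree is A–F (10); add A.
Step 6: cheapest edge leaving the tree is B–E (19); add B.
MST edges: E–G, D–E, C–D, D–F, A–F, B–E; total weight 2+4+4+4+10+19 = 43.

43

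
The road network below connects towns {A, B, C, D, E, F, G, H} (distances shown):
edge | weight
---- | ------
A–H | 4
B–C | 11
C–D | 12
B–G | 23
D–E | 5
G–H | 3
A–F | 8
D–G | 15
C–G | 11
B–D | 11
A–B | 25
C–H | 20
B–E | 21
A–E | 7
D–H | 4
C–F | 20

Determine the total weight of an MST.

46

Prim, starting at D.
Step 1: cheapest edge leaving the tree is D–H (4); add H.
Step 2: cheapest edge leaving the tree is G–H (3); add G.
Step 3: cheapest edge leaving the tree is A–H (4); add A.
Step 4: cheapest edge leaving the tree is D–E (5); add E.
Step 5: cheapest edge leaving the tree is A–F (8); add F.
Step 6: cheapest edge leaving the tree is B–D (11); add B.
Step 7: cheapest edge leaving the tree is B–C (11); add C.
MST edges: D–H, G–H, A–H, D–E, A–F, B–D, B–C; total weight 4+3+4+5+8+11+11 = 46.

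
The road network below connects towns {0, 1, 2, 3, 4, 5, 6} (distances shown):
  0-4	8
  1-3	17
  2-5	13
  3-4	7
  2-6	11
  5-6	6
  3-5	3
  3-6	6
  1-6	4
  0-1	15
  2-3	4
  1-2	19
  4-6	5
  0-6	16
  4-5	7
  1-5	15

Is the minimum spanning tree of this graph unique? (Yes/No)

No

Sort edges by weight, then run Kruskal:
3-5 (3): add. Components now {0} {1} {2} {3,5} {4} {6}
1-6 (4): add. Components now {0} {1,6} {2} {3,5} {4}
2-3 (4): add. Components now {0} {1,6} {2,3,5} {4}
4-6 (5): add. Components now {0} {1,4,6} {2,3,5}
3-6 (6): add. Components now {0} {1,2,3,4,5,6}
5-6 (6): skip — 5 and 6 already connected.
3-4 (7): skip — 3 and 4 already connected.
4-5 (7): skip — 4 and 5 already connected.
0-4 (8): add. Components now {0,1,2,3,4,5,6}
Non-tree edge 5-6 has weight 6, equal to the heaviest edge on its tree cycle — swapping gives another MST of the same weight. Not unique.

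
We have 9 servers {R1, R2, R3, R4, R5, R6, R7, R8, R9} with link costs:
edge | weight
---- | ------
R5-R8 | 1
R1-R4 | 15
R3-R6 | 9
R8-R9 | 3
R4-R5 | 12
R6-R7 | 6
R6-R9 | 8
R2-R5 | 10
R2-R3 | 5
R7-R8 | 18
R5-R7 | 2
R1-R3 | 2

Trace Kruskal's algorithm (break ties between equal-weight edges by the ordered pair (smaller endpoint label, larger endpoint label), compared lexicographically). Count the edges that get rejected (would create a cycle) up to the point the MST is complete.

2

Kruskal: consider edges lightest-first.
R5-R8 (1): add — endpoints in different components.
R1-R3 (2): add — endpoints in different components.
R5-R7 (2): add — endpoints in different components.
R8-R9 (3): add — endpoints in different components.
R2-R3 (5): add — endpoints in different components.
R6-R7 (6): add — endpoints in different components.
R6-R9 (8): skip — R9 and R6 already connected.
R3-R6 (9): add — endpoints in different components.
R2-R5 (10): skip — R5 and R2 already connected.
R4-R5 (12): add — endpoints in different components.
Edges rejected before the tree was complete: 2.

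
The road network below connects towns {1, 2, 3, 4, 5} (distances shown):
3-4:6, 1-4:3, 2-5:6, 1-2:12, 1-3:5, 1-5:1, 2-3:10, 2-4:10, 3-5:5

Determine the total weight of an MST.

15

Kruskal's algorithm — process edges by increasing weight (ties by edge label):
1-5 (1): add. Components now {1,5} {2} {3} {4}
1-4 (3): add. Components now {1,4,5} {2} {3}
1-3 (5): add. Components now {1,3,4,5} {2}
3-5 (5): skip — 3 and 5 already connected.
2-5 (6): add. Components now {1,2,3,4,5}
MST edges: 1-5, 1-4, 1-3, 2-5; total weight 1+3+5+6 = 15.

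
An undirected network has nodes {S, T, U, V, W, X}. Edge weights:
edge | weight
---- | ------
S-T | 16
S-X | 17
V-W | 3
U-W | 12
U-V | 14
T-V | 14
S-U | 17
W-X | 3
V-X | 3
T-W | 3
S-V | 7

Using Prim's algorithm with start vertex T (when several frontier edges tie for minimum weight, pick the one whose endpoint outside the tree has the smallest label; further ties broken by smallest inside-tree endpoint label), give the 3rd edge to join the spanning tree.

Prim, starting at T.
Step 1: frontier [T-W 3, T-V 14, S-T 16] → take T-W (3); add W.
Step 2: frontier [T-V 14, S-T 16, V-W 3, W-X 3, U-W 12] → take V-W (3); add V.
Step 3: frontier [S-T 16, V-X 3, S-V 7, U-V 14, W-X 3, U-W 12] → take V-X (3); add X.
Step 4: frontier [S-T 16, S-V 7, U-V 14, U-W 12, S-X 17] → take S-V (7); add S.
Step 5: frontier [S-U 17, U-V 14, U-W 12] → take U-W (12); add U.
The 3rd edge added is V-X.

V-X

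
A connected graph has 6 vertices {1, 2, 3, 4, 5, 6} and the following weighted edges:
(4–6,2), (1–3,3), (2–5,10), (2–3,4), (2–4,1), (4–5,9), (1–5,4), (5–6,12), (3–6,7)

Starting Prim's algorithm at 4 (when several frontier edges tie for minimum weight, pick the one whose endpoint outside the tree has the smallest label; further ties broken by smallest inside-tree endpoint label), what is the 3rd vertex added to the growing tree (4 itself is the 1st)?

6

Grow the tree from 4 using Prim:
Step 1: cheapest edge leaving the tree is 2–4 (1); add 2.
Step 2: cheapest edge leaving the tree is 4–6 (2); add 6.
Step 3: cheapest edge leaving the tree is 2–3 (4); add 3.
Step 4: cheapest edge leaving the tree is 1–3 (3); add 1.
Step 5: cheapest edge leaving the tree is 1–5 (4); add 5.
Vertex order: 4, 2, 6, 3, 1, 5. The 3rd vertex is 6.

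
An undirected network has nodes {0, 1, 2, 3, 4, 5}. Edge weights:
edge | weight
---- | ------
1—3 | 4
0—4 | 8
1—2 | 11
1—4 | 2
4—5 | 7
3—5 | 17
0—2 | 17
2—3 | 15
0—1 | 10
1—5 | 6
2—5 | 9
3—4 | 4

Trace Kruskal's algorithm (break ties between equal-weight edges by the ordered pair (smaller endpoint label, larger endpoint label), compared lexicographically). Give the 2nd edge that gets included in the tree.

1-3

Kruskal's algorithm — process edges by increasing weight (ties by edge label):
1—4 (2): add — endpoints in different components.
1—3 (4): add — endpoints in different components.
3—4 (4): skip — 3 and 4 already connected.
1—5 (6): add — endpoints in different components.
4—5 (7): skip — 4 and 5 already connected.
0—4 (8): add — endpoints in different components.
2—5 (9): add — endpoints in different components.
The 2nd edge added is 1—3.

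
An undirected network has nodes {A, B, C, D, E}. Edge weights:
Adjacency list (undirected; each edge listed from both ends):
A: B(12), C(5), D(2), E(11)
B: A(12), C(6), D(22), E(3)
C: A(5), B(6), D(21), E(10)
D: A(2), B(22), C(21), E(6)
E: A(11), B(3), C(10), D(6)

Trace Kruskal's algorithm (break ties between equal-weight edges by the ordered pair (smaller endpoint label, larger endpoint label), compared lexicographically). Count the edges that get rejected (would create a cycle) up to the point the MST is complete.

0

Kruskal: consider edges lightest-first.
A—D (2): add — endpoints in different components.
B—E (3): add — endpoints in different components.
A—C (5): add — endpoints in different components.
B—C (6): add — endpoints in different components.
Edges rejected before the tree was complete: 0.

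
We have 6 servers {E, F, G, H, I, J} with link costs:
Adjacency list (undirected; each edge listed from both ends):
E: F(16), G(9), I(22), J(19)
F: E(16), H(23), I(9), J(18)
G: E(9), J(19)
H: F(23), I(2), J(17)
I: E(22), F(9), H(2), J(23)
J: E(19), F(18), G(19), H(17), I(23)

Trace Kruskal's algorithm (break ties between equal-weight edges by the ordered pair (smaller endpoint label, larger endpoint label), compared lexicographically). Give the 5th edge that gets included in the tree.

Sort edges by weight, then run Kruskal:
H–I (2): add. Components now {E} {F} {G} {H,I} {J}
E–G (9): add. Components now {E,G} {F} {H,I} {J}
F–I (9): add. Components now {E,G} {F,H,I} {J}
E–F (16): add. Components now {E,F,G,H,I} {J}
H–J (17): add. Components now {E,F,G,H,I,J}
The 5th edge added is H–J.

H-J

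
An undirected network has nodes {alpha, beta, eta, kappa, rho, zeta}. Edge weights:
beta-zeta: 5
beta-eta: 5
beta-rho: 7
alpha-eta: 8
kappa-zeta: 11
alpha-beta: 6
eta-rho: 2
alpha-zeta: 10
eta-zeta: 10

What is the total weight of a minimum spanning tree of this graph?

Grow the tree from alpha using Prim:
Step 1: cheapest edge leaving the tree is alpha-beta (6); add beta.
Step 2: cheapest edge leaving the tree is beta-eta (5); add eta.
Step 3: cheapest edge leaving the tree is eta-rho (2); add rho.
Step 4: cheapest edge leaving the tree is beta-zeta (5); add zeta.
Step 5: cheapest edge leaving the tree is kappa-zeta (11); add kappa.
MST edges: alpha-beta, beta-eta, eta-rho, beta-zeta, kappa-zeta; total weight 6+5+2+5+11 = 29.

29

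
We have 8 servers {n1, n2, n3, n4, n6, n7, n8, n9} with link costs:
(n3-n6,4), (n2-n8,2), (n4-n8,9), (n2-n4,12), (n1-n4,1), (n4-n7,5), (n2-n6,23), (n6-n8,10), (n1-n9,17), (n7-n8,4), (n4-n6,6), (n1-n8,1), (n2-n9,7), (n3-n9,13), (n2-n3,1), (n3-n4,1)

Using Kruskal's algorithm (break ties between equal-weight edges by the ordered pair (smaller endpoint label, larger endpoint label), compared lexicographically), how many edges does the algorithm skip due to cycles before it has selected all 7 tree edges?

Sort edges by weight, then run Kruskal:
n1-n4 (1): add — endpoints in different components.
n1-n8 (1): add — endpoints in different components.
n2-n3 (1): add — endpoints in different components.
n3-n4 (1): add — endpoints in different components.
n2-n8 (2): skip — n8 and n2 already connected.
n3-n6 (4): add — endpoints in different components.
n7-n8 (4): add — endpoints in different components.
n4-n7 (5): skip — n7 and n4 already connected.
n4-n6 (6): skip — n4 and n6 already connected.
n2-n9 (7): add — endpoints in different components.
Edges rejected before the tree was complete: 3.

3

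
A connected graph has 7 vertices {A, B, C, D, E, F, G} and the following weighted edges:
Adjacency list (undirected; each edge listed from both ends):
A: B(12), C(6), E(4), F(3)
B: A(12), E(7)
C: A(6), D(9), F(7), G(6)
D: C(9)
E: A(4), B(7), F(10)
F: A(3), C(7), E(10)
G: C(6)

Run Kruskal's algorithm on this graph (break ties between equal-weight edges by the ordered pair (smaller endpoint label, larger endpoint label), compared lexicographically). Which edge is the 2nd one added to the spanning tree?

Kruskal: consider edges lightest-first.
A F (3): add — endpoints in different components.
A E (4): add — endpoints in different components.
A C (6): add — endpoints in different components.
C G (6): add — endpoints in different components.
B E (7): add — endpoints in different components.
C F (7): skip — C and F already connected.
C D (9): add — endpoints in different components.
The 2nd edge added is A E.

A-E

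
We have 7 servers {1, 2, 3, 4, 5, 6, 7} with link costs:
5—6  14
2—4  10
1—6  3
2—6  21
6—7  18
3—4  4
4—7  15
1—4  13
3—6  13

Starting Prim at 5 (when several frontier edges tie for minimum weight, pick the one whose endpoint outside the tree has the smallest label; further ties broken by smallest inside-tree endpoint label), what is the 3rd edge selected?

Prim's algorithm from 5:
Step 1: frontier [5—6 14] → take 5—6 (14); add 6.
Step 2: frontier [1—6 3, 3—6 13, 6—7 18, 2—6 21] → take 1—6 (3); add 1.
Step 3: frontier [1—4 13, 3—6 13, 6—7 18, 2—6 21] → take 3—6 (13); add 3.
Step 4: frontier [1—4 13, 3—4 4, 6—7 18, 2—6 21] → take 3—4 (4); add 4.
Step 5: frontier [2—4 10, 4—7 15, 6—7 18, 2—6 21] → take 2—4 (10); add 2.
Step 6: frontier [4—7 15, 6—7 18] → take 4—7 (15); add 7.
The 3rd edge added is 3—6.

3-6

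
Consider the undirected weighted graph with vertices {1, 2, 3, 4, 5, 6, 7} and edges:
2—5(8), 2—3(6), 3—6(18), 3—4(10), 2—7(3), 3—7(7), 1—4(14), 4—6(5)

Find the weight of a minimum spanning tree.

46

Kruskal: consider edges lightest-first.
2—7 (3): add — endpoints in different components.
4—6 (5): add — endpoints in different components.
2—3 (6): add — endpoints in different components.
3—7 (7): skip — 3 and 7 already connected.
2—5 (8): add — endpoints in different components.
3—4 (10): add — endpoints in different components.
1—4 (14): add — endpoints in different components.
MST edges: 2—7, 4—6, 2—3, 2—5, 3—4, 1—4; total weight 3+5+6+8+10+14 = 46.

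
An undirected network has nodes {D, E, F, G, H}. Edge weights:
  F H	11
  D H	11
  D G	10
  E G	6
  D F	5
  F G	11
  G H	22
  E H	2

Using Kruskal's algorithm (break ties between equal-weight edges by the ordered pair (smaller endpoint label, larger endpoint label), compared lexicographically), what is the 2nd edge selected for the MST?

Kruskal's algorithm — process edges by increasing weight (ties by edge label):
E H (2): add — endpoints in different components.
D F (5): add — endpoints in different components.
E G (6): add — endpoints in different components.
D G (10): add — endpoints in different components.
The 2nd edge added is D F.

D-F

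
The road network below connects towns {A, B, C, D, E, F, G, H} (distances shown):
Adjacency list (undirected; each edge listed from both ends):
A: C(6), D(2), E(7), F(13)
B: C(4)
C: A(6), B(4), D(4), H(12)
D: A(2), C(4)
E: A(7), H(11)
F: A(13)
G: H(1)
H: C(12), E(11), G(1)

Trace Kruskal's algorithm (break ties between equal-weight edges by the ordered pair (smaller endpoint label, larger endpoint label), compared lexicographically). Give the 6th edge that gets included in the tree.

E-H

Sort edges by weight, then run Kruskal:
G–H (1): add — endpoints in different components.
A–D (2): add — endpoints in different components.
B–C (4): add — endpoints in different components.
C–D (4): add — endpoints in different components.
A–C (6): skip — A and C already connected.
A–E (7): add — endpoints in different components.
E–H (11): add — endpoints in different components.
C–H (12): skip — C and H already connected.
A–F (13): add — endpoints in different components.
The 6th edge added is E–H.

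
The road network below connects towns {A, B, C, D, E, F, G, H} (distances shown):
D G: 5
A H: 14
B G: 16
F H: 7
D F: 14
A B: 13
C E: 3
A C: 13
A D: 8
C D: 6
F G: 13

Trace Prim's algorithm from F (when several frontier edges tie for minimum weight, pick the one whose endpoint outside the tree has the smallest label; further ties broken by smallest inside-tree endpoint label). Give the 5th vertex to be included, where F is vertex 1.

Prim's algorithm from F:
Step 1: frontier [F H 7, F G 13, D F 14] → take F H (7); add H.
Step 2: frontier [F G 13, D F 14, A H 14] → take F G (13); add G.
Step 3: frontier [D F 14, D G 5, B G 16, A H 14] → take D G (5); add D.
Step 4: frontier [C D 6, A D 8, B G 16, A H 14] → take C D (6); add C.
Step 5: frontier [C E 3, A C 13, A D 8, B G 16, A H 14] → take C E (3); add E.
Step 6: frontier [A C 13, A D 8, B G 16, A H 14] → take A D (8); add A.
Step 7: frontier [A B 13, B G 16] → take A B (13); add B.
Vertex order: F, H, G, D, C, E, A, B. The 5th vertex is C.

C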